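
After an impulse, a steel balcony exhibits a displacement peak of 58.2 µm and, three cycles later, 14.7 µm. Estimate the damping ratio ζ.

Logarithmic decrement δ = (1/n)·ln(x₀/x_n) = (1/3)·ln(58.2/14.7) = (1/3)·ln(3.959) = 0.4587.
ζ = δ/√(4π² + δ²) = 0.4587/√(39.48 + 0.210) = 0.4587/6.300 = 0.07281.

0.0728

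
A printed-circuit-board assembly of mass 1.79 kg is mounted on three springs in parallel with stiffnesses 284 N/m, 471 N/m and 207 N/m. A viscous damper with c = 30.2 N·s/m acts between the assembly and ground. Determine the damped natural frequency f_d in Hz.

Parallel springs add: k_eq = 284 + 471 + 207 = 962.0 N/m.
ω_n = √(k_eq/m) = √(962.0/1.79) = 23.18 rad/s.
Critical damping c_c = 2√(k_eq·m) = 2√(962.0 × 1.79) = 82.99 N·s/m, so ζ = c/c_c = 30.2/82.99 = 0.3639.
ω_d = ω_n√(1 − ζ²) = 23.18 × √(1 − 0.132) = 21.59 rad/s.
f_d = ω_d/(2π) = 3.437 Hz.

3.44 Hz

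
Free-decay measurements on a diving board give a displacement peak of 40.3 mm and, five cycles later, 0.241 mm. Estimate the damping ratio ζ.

0.161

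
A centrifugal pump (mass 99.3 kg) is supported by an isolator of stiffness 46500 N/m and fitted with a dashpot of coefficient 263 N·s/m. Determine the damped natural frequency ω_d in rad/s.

21.6 rad/s

ω_n = √(k/m) = √(46500/99.3) = 21.64 rad/s.
Critical damping c_c = 2√(k·m) = 2√(46500 × 99.3) = 4298 N·s/m, so ζ = c/c_c = 263/4298 = 0.06120.
ω_d = ω_n√(1 − ζ²) = 21.64 × √(1 − 0.00374) = 21.60 rad/s.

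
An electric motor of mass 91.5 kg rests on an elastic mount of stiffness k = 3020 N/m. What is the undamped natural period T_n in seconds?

1.09 s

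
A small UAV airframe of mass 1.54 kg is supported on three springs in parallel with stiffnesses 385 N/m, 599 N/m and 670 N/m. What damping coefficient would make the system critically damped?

Parallel springs add: k_eq = 385 + 599 + 670 = 1654 N/m.
c_c = 2√(k_eq·m) = 2√(1654 × 1.54) = 2 × 50.47 = 100.9 N·s/m.

101 N·s/m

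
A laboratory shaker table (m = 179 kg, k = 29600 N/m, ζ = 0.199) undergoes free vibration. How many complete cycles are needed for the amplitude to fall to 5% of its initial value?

3 cycles

Logarithmic decrement δ = 2πζ/√(1 − ζ²) = 2π × 0.1990/√(1 − 0.0396) = 1.276.
x_n/x₀ = e^(−nδ) ≤ 0.05; take ln: n ≥ ln(1/0.05)/δ = 2.996/1.276 = 2.348.
So 3 complete cycles are required.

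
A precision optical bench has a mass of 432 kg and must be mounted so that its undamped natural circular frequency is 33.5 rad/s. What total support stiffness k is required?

k = m·ω_n² = 432 × 33.50² = 432 × 1122 = 484800 N/m.

485000 N/m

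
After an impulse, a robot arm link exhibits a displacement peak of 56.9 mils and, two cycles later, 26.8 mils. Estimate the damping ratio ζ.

0.0598

Logarithmic decrement δ = (1/n)·ln(x₀/x_n) = (1/2)·ln(56.9/26.8) = (1/2)·ln(2.123) = 0.3764.
ζ = δ/√(4π² + δ²) = 0.3764/√(39.48 + 0.142) = 0.3764/6.294 = 0.05981.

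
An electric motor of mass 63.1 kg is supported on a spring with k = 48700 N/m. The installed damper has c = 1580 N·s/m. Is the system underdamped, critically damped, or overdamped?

underdamped

c_c = 2√(k·m) = 3506 N·s/m; ζ = c/c_c = 1580/3506 = 0.451.
Since ζ < 1 the system is underdamped.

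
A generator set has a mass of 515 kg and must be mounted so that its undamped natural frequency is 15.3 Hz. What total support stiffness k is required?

4760000 N/m

ω_n = 2πf_n = 2π × 15.3 = 96.13 rad/s.
k = m·ω_n² = 515 × 96.13² = 515 × 9242 = 4759000 N/m.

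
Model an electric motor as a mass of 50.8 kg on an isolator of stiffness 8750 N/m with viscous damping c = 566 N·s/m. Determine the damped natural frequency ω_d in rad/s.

11.9 rad/s

ω_n = √(k/m) = √(8750/50.8) = 13.12 rad/s.
Critical damping c_c = 2√(k·m) = 2√(8750 × 50.8) = 1333 N·s/m, so ζ = c/c_c = 566/1333 = 0.4245.
ω_d = ω_n√(1 − ζ²) = 13.12 × √(1 − 0.180) = 11.88 rad/s.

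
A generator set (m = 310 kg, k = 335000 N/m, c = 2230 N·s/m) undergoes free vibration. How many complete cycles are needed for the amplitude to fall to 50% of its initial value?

2 cycles

ζ = c/(2√(km)) = 2230/(2√(335000 × 310)) = 2230/20380 = 0.1094.
Logarithmic decrement δ = 2πζ/√(1 − ζ²) = 2π × 0.1094/√(1 − 0.0120) = 0.6916.
x_n/x₀ = e^(−nδ) ≤ 0.5; take ln: n ≥ ln(1/0.5)/δ = 0.6931/0.6916 = 1.002.
So 2 complete cycles are required.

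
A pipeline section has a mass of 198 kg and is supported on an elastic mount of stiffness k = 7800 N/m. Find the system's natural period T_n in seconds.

1.00 s

ω_n = √(k/m) = √(7800/198) = √39.39 = 6.276 rad/s.
T_n = 2π/ω_n = 6.283/6.276 = 1.001 s.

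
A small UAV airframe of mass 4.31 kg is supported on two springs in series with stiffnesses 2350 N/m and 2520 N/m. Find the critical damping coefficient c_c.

145 N·s/m

Series springs: 1/k_eq = 1/2350 + 1/2520 = 0.0008224, so k_eq = 1216 N/m.
c_c = 2√(k_eq·m) = 2√(1216 × 4.31) = 2 × 72.39 = 144.8 N·s/m.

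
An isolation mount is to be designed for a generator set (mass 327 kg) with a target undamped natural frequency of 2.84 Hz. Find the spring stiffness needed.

ω_n = 2πf_n = 2π × 2.84 = 17.84 rad/s.
k = m·ω_n² = 327 × 17.84² = 327 × 318.4 = 104100 N/m.

104000 N/m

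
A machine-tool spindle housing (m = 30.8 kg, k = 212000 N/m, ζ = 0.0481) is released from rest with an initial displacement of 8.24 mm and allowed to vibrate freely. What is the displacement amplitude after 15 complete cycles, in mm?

0.0881 mm

Logarithmic decrement δ = 2πζ/√(1 − ζ²) = 2π × 0.04810/√(1 − 0.00231) = 0.3026.
After n cycles, x_n/x₀ = e^(−nδ), so x_15 = 8.24 × e^(−15 × 0.3026) = 8.24 × 0.01069 = 0.08807 mm.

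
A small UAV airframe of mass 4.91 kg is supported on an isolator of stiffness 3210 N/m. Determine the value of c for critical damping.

251 N·s/m

c_c = 2√(k·m) = 2√(3210 × 4.91) = 2 × 125.5 = 251.1 N·s/m.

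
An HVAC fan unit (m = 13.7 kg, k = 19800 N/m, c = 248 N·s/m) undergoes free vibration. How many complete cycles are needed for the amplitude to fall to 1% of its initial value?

3 cycles

ζ = c/(2√(km)) = 248/(2√(19800 × 13.7)) = 248/1042 = 0.2381.
Logarithmic decrement δ = 2πζ/√(1 − ζ²) = 2π × 0.2381/√(1 − 0.0567) = 1.540.
x_n/x₀ = e^(−nδ) ≤ 0.01; take ln: n ≥ ln(1/0.01)/δ = 4.605/1.540 = 2.990.
So 3 complete cycles are required.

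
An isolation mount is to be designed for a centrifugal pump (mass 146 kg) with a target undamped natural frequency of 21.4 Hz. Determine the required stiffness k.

2640000 N/m

ω_n = 2πf_n = 2π × 21.4 = 134.5 rad/s.
k = m·ω_n² = 146 × 134.5² = 146 × 18080 = 2640000 N/m.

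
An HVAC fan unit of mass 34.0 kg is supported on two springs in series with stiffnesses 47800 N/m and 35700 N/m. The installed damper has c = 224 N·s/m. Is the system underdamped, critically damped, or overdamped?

underdamped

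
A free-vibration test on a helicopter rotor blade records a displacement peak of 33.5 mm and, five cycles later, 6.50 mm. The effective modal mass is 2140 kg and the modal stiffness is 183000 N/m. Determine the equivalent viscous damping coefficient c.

2060 N·s/m

Logarithmic decrement δ = (1/n)·ln(x₀/x_n) = (1/5)·ln(33.5/6.50) = (1/5)·ln(5.154) = 0.3279.
ζ = δ/√(4π² + δ²) = 0.3279/√(39.48 + 0.108) = 0.3279/6.292 = 0.05212.
c = ζ · 2√(km) = 0.05212 × 2√(183000 × 2140) = 0.05212 × 39580 = 2063 N·s/m.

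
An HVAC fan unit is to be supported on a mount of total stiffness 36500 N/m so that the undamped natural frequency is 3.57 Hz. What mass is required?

72.5 kg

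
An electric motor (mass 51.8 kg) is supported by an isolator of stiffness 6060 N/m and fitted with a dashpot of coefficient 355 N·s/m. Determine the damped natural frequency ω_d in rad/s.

ω_n = √(k/m) = √(6060/51.8) = 10.82 rad/s.
Critical damping c_c = 2√(k·m) = 2√(6060 × 51.8) = 1121 N·s/m, so ζ = c/c_c = 355/1121 = 0.3168.
ω_d = ω_n√(1 − ζ²) = 10.82 × √(1 − 0.100) = 10.26 rad/s.

10.3 rad/s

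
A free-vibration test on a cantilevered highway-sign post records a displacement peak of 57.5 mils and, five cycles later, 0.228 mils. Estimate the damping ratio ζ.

0.173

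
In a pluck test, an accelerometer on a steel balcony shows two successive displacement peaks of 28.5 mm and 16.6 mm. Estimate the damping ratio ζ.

Logarithmic decrement δ = (1/n)·ln(x₀/x_n) = (1/1)·ln(28.5/16.6) = (1/1)·ln(1.717) = 0.5405.
ζ = δ/√(4π² + δ²) = 0.5405/√(39.48 + 0.292) = 0.5405/6.306 = 0.08571.

0.0857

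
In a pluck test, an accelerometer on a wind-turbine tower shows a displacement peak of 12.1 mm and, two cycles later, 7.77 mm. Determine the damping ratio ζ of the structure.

Logarithmic decrement δ = (1/n)·ln(x₀/x_n) = (1/2)·ln(12.1/7.77) = (1/2)·ln(1.557) = 0.2215.
ζ = δ/√(4π² + δ²) = 0.2215/√(39.48 + 0.0490) = 0.2215/6.287 = 0.03523.

0.0352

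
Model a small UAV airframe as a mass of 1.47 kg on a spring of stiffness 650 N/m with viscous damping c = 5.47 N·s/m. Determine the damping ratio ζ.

ω_n = √(k/m) = √(650.0/1.47) = 21.03 rad/s.
Critical damping c_c = 2√(k·m) = 2√(650.0 × 1.47) = 61.82 N·s/m, so ζ = c/c_c = 5.47/61.82 = 0.08848.

0.0885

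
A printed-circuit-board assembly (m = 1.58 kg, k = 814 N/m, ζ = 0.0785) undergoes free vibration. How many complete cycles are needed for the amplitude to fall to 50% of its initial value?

2 cycles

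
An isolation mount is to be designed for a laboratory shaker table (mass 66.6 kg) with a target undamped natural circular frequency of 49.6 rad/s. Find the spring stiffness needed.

k = m·ω_n² = 66.6 × 49.60² = 66.6 × 2460 = 163800 N/m.

164000 N/m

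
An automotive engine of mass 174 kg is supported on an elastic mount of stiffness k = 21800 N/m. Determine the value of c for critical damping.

c_c = 2√(k·m) = 2√(21800 × 174) = 2 × 1948 = 3895 N·s/m.

3900 N·s/m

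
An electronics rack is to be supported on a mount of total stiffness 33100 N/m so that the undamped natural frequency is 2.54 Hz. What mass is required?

130 kg

ω_n = 2πf_n = 2π × 2.54 = 15.96 rad/s.
m = k/ω_n² = 33100/15.96² = 33100/254.7 = 130.0 kg.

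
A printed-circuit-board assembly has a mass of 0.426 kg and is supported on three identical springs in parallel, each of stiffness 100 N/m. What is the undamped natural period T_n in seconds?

Parallel springs add: k_eq = 3 × 100 = 300.0 N/m.
ω_n = √(k_eq/m) = √(300.0/0.426) = √704.2 = 26.54 rad/s.
T_n = 2π/ω_n = 6.283/26.54 = 0.2368 s.

0.237 s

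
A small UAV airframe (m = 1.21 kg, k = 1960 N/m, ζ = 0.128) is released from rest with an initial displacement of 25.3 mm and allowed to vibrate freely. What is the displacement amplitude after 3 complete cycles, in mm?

Logarithmic decrement δ = 2πζ/√(1 − ζ²) = 2π × 0.1280/√(1 − 0.0164) = 0.8109.
After n cycles, x_n/x₀ = e^(−nδ), so x_3 = 25.3 × e^(−3 × 0.8109) = 25.3 × 0.08779 = 2.221 mm.

2.22 mm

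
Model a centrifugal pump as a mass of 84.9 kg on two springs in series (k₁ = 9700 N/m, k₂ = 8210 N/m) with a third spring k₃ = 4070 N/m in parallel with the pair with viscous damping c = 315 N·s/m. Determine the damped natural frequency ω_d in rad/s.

Series pair: k_s = k₁k₂/(k₁+k₂) = (9700)(8210)/(9700 + 8210) = 4447 N/m. In parallel with k₃: k_eq = 4447 + 4070 = 8517 N/m.
ω_n = √(k_eq/m) = √(8517/84.9) = 10.02 rad/s.
Critical damping c_c = 2√(k_eq·m) = 2√(8517 × 84.9) = 1701 N·s/m, so ζ = c/c_c = 315/1701 = 0.1852.
ω_d = ω_n√(1 − ζ²) = 10.02 × √(1 − 0.0343) = 9.842 rad/s.

9.84 rad/s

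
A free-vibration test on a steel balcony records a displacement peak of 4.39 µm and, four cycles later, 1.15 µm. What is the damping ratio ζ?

Logarithmic decrement δ = (1/n)·ln(x₀/x_n) = (1/4)·ln(4.39/1.15) = (1/4)·ln(3.817) = 0.3349.
ζ = δ/√(4π² + δ²) = 0.3349/√(39.48 + 0.112) = 0.3349/6.292 = 0.05322.

0.0532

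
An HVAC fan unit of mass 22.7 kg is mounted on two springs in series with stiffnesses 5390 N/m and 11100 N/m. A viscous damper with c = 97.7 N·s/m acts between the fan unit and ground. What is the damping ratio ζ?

Series springs: 1/k_eq = 1/5390 + 1/11100 = 0.0002756, so k_eq = 3628 N/m.
ω_n = √(k_eq/m) = √(3628/22.7) = 12.64 rad/s.
Critical damping c_c = 2√(k_eq·m) = 2√(3628 × 22.7) = 574.0 N·s/m, so ζ = c/c_c = 97.7/574.0 = 0.1702.

0.170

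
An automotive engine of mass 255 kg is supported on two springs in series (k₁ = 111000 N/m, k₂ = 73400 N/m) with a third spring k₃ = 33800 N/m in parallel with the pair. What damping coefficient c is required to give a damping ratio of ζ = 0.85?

Series pair: k_s = k₁k₂/(k₁+k₂) = (111000)(73400)/(111000 + 73400) = 44180 N/m. In parallel with k₃: k_eq = 44180 + 33800 = 77980 N/m.
c_c = 2√(k_eq·m) = 2√(77980 × 255) = 8919 N·s/m.
c = ζ·c_c = 0.85 × 8919 = 7581 N·s/m.

7580 N·s/m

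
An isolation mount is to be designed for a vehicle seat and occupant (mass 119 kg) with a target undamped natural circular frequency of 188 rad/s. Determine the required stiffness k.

4210000 N/m

k = m·ω_n² = 119 × 188.0² = 119 × 35340 = 4206000 N/m.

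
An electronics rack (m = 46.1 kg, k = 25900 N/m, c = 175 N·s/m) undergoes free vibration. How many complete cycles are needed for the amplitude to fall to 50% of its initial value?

2 cycles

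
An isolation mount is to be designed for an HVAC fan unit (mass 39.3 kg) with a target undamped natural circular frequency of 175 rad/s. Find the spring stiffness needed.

k = m·ω_n² = 39.3 × 175.0² = 39.3 × 30620 = 1204000 N/m.

1200000 N/m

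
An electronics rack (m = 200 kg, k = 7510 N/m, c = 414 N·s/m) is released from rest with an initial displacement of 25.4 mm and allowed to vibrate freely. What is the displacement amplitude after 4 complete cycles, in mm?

0.342 mm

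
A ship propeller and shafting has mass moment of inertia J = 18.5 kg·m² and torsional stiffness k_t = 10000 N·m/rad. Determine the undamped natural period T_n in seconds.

0.270 s

ω_n = √(k_t/J) = √(10000/18.5) = √540.5 = 23.25 rad/s.
T_n = 2π/ω_n = 6.283/23.25 = 0.2703 s.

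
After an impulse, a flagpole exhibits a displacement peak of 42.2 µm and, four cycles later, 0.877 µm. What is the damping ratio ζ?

0.152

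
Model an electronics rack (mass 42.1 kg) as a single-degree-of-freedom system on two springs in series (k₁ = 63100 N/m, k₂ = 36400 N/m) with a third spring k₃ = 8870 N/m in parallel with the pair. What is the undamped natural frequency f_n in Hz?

Series pair: k_s = k₁k₂/(k₁+k₂) = (63100)(36400)/(63100 + 36400) = 23080 N/m. In parallel with k₃: k_eq = 23080 + 8870 = 31950 N/m.
ω_n = √(k_eq/m) = √(31950/42.1) = √759.0 = 27.55 rad/s.
f_n = ω_n/(2π) = 27.55/6.283 = 4.385 Hz.

4.38 Hz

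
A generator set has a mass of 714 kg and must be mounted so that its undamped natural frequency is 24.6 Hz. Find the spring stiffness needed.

17100000 N/m

ω_n = 2πf_n = 2π × 24.6 = 154.6 rad/s.
k = m·ω_n² = 714 × 154.6² = 714 × 23890 = 17060000 N/m.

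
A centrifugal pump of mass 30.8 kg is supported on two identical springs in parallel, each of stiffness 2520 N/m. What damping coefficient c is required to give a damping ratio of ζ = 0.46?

362 N·s/m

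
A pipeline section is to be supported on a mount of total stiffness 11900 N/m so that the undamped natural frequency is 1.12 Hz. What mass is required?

240 kg

ω_n = 2πf_n = 2π × 1.12 = 7.037 rad/s.
m = k/ω_n² = 11900/7.037² = 11900/49.52 = 240.3 kg.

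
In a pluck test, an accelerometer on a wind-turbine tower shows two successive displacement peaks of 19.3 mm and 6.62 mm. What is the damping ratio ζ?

Logarithmic decrement δ = (1/n)·ln(x₀/x_n) = (1/1)·ln(19.3/6.62) = (1/1)·ln(2.915) = 1.070.
ζ = δ/√(4π² + δ²) = 1.070/√(39.48 + 1.14) = 1.070/6.374 = 0.1679.

0.168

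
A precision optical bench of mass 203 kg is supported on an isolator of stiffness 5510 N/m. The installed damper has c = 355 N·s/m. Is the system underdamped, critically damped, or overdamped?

underdamped

c_c = 2√(k·m) = 2115 N·s/m; ζ = c/c_c = 355/2115 = 0.168.
Since ζ < 1 the system is underdamped.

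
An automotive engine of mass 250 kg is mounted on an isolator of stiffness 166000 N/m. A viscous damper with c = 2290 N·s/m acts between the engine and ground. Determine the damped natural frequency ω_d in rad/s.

ω_n = √(k/m) = √(166000/250) = 25.77 rad/s.
Critical damping c_c = 2√(k·m) = 2√(166000 × 250) = 12880 N·s/m, so ζ = c/c_c = 2290/12880 = 0.1777.
ω_d = ω_n√(1 − ζ²) = 25.77 × √(1 − 0.0316) = 25.36 rad/s.

25.4 rad/s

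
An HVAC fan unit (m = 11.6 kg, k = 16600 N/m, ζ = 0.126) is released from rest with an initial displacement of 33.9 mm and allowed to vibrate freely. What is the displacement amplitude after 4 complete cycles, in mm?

Logarithmic decrement δ = 2πζ/√(1 − ζ²) = 2π × 0.1260/√(1 − 0.0159) = 0.7980.
After n cycles, x_n/x₀ = e^(−nδ), so x_4 = 33.9 × e^(−4 × 0.7980) = 33.9 × 0.04108 = 1.393 mm.

1.39 mm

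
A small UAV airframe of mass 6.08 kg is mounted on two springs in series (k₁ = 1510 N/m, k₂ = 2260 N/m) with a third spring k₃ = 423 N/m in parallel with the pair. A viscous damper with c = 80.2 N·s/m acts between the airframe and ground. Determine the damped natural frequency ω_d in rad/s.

13.2 rad/s

Series pair: k_s = k₁k₂/(k₁+k₂) = (1510)(2260)/(1510 + 2260) = 905.2 N/m. In parallel with k₃: k_eq = 905.2 + 423 = 1328 N/m.
ω_n = √(k_eq/m) = √(1328/6.08) = 14.78 rad/s.
Critical damping c_c = 2√(k_eq·m) = 2√(1328 × 6.08) = 179.7 N·s/m, so ζ = c/c_c = 80.2/179.7 = 0.4462.
ω_d = ω_n√(1 − ζ²) = 14.78 × √(1 − 0.199) = 13.23 rad/s.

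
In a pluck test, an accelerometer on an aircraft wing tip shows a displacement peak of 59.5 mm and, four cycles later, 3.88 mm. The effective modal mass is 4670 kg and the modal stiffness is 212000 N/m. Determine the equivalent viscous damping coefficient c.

6800 N·s/m

Logarithmic decrement δ = (1/n)·ln(x₀/x_n) = (1/4)·ln(59.5/3.88) = (1/4)·ln(15.34) = 0.6825.
ζ = δ/√(4π² + δ²) = 0.6825/√(39.48 + 0.466) = 0.6825/6.320 = 0.1080.
c = ζ · 2√(km) = 0.1080 × 2√(212000 × 4670) = 0.1080 × 62930 = 6796 N·s/m.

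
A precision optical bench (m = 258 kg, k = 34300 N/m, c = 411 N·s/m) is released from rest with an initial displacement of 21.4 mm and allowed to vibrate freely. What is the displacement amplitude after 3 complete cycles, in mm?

5.80 mm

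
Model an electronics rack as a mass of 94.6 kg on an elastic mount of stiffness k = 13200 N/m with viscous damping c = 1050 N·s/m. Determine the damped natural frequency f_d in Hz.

1.66 Hz

ω_n = √(k/m) = √(13200/94.6) = 11.81 rad/s.
Critical damping c_c = 2√(k·m) = 2√(13200 × 94.6) = 2235 N·s/m, so ζ = c/c_c = 1050/2235 = 0.4698.
ω_d = ω_n√(1 − ζ²) = 11.81 × √(1 − 0.221) = 10.43 rad/s.
f_d = ω_d/(2π) = 1.660 Hz.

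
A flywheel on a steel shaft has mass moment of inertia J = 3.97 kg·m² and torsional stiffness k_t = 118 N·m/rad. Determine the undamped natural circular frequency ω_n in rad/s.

5.45 rad/s

ω_n = √(k_t/J) = √(118/3.97) = √29.72 = 5.452 rad/s.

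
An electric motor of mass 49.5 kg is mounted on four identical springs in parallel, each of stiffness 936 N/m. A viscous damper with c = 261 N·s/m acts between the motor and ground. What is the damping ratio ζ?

0.303

Parallel springs add: k_eq = 4 × 936 = 3744 N/m.
ω_n = √(k_eq/m) = √(3744/49.5) = 8.697 rad/s.
Critical damping c_c = 2√(k_eq·m) = 2√(3744 × 49.5) = 861.0 N·s/m, so ζ = c/c_c = 261/861.0 = 0.3031.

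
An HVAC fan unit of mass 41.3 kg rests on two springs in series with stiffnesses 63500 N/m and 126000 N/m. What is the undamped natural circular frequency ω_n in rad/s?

Series springs: 1/k_eq = 1/63500 + 1/126000 = 2.368×10^-5, so k_eq = 42220 N/m.
ω_n = √(k_eq/m) = √(42220/41.3) = √1022 = 31.97 rad/s.

32.0 rad/s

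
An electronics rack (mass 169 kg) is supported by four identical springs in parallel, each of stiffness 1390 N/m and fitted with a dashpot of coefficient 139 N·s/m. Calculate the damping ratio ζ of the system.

0.0717

Parallel springs add: k_eq = 4 × 1390 = 5560 N/m.
ω_n = √(k_eq/m) = √(5560/169) = 5.736 rad/s.
Critical damping c_c = 2√(k_eq·m) = 2√(5560 × 169) = 1939 N·s/m, so ζ = c/c_c = 139/1939 = 0.07170.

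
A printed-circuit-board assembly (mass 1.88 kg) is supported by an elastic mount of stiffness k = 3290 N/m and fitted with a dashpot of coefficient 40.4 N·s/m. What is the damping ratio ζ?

0.257

ω_n = √(k/m) = √(3290/1.88) = 41.83 rad/s.
Critical damping c_c = 2√(k·m) = 2√(3290 × 1.88) = 157.3 N·s/m, so ζ = c/c_c = 40.4/157.3 = 0.2568.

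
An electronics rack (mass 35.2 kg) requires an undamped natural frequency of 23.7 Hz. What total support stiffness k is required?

781000 N/m

ω_n = 2πf_n = 2π × 23.7 = 148.9 rad/s.
k = m·ω_n² = 35.2 × 148.9² = 35.2 × 22170 = 780500 N/m.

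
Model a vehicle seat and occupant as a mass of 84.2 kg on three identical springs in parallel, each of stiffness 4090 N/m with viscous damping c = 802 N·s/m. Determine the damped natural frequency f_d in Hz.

Parallel springs add: k_eq = 3 × 4090 = 12270 N/m.
ω_n = √(k_eq/m) = √(12270/84.2) = 12.07 rad/s.
Critical damping c_c = 2√(k_eq·m) = 2√(12270 × 84.2) = 2033 N·s/m, so ζ = c/c_c = 802/2033 = 0.3945.
ω_d = ω_n√(1 − ζ²) = 12.07 × √(1 − 0.156) = 11.09 rad/s.
f_d = ω_d/(2π) = 1.765 Hz.

1.77 Hz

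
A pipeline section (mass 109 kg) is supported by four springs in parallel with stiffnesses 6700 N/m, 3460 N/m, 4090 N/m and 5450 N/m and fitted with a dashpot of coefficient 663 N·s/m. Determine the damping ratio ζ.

0.226

Parallel springs add: k_eq = 6700 + 3460 + 4090 + 5450 = 19700 N/m.
ω_n = √(k_eq/m) = √(19700/109) = 13.44 rad/s.
Critical damping c_c = 2√(k_eq·m) = 2√(19700 × 109) = 2931 N·s/m, so ζ = c/c_c = 663/2931 = 0.2262.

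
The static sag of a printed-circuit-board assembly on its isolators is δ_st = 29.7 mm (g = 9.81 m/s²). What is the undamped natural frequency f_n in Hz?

2.89 Hz

ω_n = √(g/δ_st) = √(9.81/0.0297) = √330.3 = 18.17 rad/s.
f_n = ω_n/(2π) = 18.17/6.283 = 2.893 Hz.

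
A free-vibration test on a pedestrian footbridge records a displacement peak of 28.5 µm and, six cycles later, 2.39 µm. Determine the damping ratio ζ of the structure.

Logarithmic decrement δ = (1/n)·ln(x₀/x_n) = (1/6)·ln(28.5/2.39) = (1/6)·ln(11.92) = 0.4131.
ζ = δ/√(4π² + δ²) = 0.4131/√(39.48 + 0.171) = 0.4131/6.297 = 0.06561.

0.0656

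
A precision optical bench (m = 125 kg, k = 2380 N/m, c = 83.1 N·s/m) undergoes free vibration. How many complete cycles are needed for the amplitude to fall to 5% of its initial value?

ζ = c/(2√(km)) = 83.1/(2√(2380 × 125)) = 83.1/1091 = 0.07618.
Logarithmic decrement δ = 2πζ/√(1 − ζ²) = 2π × 0.07618/√(1 − 0.00580) = 0.4800.
x_n/x₀ = e^(−nδ) ≤ 0.05; take ln: n ≥ ln(1/0.05)/δ = 2.996/0.4800 = 6.241.
So 7 complete cycles are required.

7 cycles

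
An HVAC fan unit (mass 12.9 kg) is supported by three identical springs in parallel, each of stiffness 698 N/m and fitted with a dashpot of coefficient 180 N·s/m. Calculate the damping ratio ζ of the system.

Parallel springs add: k_eq = 3 × 698 = 2094 N/m.
ω_n = √(k_eq/m) = √(2094/12.9) = 12.74 rad/s.
Critical damping c_c = 2√(k_eq·m) = 2√(2094 × 12.9) = 328.7 N·s/m, so ζ = c/c_c = 180/328.7 = 0.5476.

0.548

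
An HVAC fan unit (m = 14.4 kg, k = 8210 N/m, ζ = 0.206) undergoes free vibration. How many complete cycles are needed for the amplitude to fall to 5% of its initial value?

Logarithmic decrement δ = 2πζ/√(1 − ζ²) = 2π × 0.2060/√(1 − 0.0424) = 1.323.
x_n/x₀ = e^(−nδ) ≤ 0.05; take ln: n ≥ ln(1/0.05)/δ = 2.996/1.323 = 2.265.
So 3 complete cycles are required.

3 cycles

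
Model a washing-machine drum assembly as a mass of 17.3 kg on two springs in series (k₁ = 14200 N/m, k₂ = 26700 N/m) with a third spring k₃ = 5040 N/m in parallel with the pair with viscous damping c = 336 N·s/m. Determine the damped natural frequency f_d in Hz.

Series pair: k_s = k₁k₂/(k₁+k₂) = (14200)(26700)/(14200 + 26700) = 9270 N/m. In parallel with k₃: k_eq = 9270 + 5040 = 14310 N/m.
ω_n = √(k_eq/m) = √(14310/17.3) = 28.76 rad/s.
Critical damping c_c = 2√(k_eq·m) = 2√(14310 × 17.3) = 995.1 N·s/m, so ζ = c/c_c = 336/995.1 = 0.3377.
ω_d = ω_n√(1 − ζ²) = 28.76 × √(1 − 0.114) = 27.07 rad/s.
f_d = ω_d/(2π) = 4.309 Hz.

4.31 Hz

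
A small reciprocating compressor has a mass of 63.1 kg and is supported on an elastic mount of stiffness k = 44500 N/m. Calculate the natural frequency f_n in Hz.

4.23 Hz

ω_n = √(k/m) = √(44500/63.1) = √705.2 = 26.56 rad/s.
f_n = ω_n/(2π) = 26.56/6.283 = 4.227 Hz.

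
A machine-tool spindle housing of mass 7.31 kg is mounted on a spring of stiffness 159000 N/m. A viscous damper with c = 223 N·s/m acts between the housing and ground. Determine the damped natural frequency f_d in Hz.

23.3 Hz

ω_n = √(k/m) = √(159000/7.31) = 147.5 rad/s.
Critical damping c_c = 2√(k·m) = 2√(159000 × 7.31) = 2156 N·s/m, so ζ = c/c_c = 223/2156 = 0.1034.
ω_d = ω_n√(1 − ζ²) = 147.5 × √(1 − 0.0107) = 146.7 rad/s.
f_d = ω_d/(2π) = 23.35 Hz.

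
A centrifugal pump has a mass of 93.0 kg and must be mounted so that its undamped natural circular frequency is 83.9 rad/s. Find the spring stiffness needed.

k = m·ω_n² = 93.0 × 83.90² = 93.0 × 7039 = 654600 N/m.

655000 N/m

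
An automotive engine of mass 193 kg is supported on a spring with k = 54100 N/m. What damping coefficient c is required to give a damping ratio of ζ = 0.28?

1810 N·s/m

c_c = 2√(k·m) = 2√(54100 × 193) = 6463 N·s/m.
c = ζ·c_c = 0.28 × 6463 = 1810 N·s/m.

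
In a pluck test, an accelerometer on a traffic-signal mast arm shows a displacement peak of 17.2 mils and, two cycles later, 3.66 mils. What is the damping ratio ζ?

Logarithmic decrement δ = (1/n)·ln(x₀/x_n) = (1/2)·ln(17.2/3.66) = (1/2)·ln(4.699) = 0.7737.
ζ = δ/√(4π² + δ²) = 0.7737/√(39.48 + 0.599) = 0.7737/6.331 = 0.1222.

0.122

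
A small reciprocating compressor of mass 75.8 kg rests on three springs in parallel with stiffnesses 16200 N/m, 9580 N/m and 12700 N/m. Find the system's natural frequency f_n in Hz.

3.59 Hz

Parallel springs add: k_eq = 16200 + 9580 + 12700 = 38480 N/m.
ω_n = √(k_eq/m) = √(38480/75.8) = √507.7 = 22.53 rad/s.
f_n = ω_n/(2π) = 22.53/6.283 = 3.586 Hz.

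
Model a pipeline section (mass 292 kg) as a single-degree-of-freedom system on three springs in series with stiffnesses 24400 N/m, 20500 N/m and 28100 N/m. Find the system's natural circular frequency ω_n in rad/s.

5.23 rad/s

Series springs: 1/k_eq = 1/24400 + 1/20500 + 1/28100 = 0.0001254, so k_eq = 7978 N/m.
ω_n = √(k_eq/m) = √(7978/292) = √27.32 = 5.227 rad/s.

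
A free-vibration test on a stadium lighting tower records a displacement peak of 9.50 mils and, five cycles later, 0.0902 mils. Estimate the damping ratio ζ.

Logarithmic decrement δ = (1/n)·ln(x₀/x_n) = (1/5)·ln(9.50/0.0902) = (1/5)·ln(105.3) = 0.9314.
ζ = δ/√(4π² + δ²) = 0.9314/√(39.48 + 0.868) = 0.9314/6.352 = 0.1466.

0.147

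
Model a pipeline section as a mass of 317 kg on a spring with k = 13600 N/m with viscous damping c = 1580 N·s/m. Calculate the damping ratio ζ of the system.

0.380

ω_n = √(k/m) = √(13600/317) = 6.550 rad/s.
Critical damping c_c = 2√(k·m) = 2√(13600 × 317) = 4153 N·s/m, so ζ = c/c_c = 1580/4153 = 0.3805.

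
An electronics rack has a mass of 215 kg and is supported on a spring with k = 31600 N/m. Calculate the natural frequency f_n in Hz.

1.93 Hz

ω_n = √(k/m) = √(31600/215) = √147.0 = 12.12 rad/s.
f_n = ω_n/(2π) = 12.12/6.283 = 1.929 Hz.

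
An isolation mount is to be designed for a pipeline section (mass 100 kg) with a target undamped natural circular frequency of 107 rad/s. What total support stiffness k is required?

k = m·ω_n² = 100 × 107.0² = 100 × 11450 = 1145000 N/m.

1140000 N/m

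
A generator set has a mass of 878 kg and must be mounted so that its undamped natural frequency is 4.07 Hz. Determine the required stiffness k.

574000 N/m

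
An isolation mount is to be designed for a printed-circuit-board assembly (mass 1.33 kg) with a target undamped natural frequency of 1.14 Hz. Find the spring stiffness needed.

68.2 N/m

ω_n = 2πf_n = 2π × 1.14 = 7.163 rad/s.
k = m·ω_n² = 1.33 × 7.163² = 1.33 × 51.31 = 68.24 N/m.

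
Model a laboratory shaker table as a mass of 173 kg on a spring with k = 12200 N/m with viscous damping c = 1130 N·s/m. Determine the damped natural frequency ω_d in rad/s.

7.74 rad/s

ω_n = √(k/m) = √(12200/173) = 8.398 rad/s.
Critical damping c_c = 2√(k·m) = 2√(12200 × 173) = 2906 N·s/m, so ζ = c/c_c = 1130/2906 = 0.3889.
ω_d = ω_n√(1 − ζ²) = 8.398 × √(1 − 0.151) = 7.737 rad/s.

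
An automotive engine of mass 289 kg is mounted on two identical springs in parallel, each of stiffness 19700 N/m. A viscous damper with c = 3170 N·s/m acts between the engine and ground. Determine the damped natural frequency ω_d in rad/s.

10.3 rad/s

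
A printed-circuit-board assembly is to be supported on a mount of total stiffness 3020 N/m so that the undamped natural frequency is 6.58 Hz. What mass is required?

ω_n = 2πf_n = 2π × 6.58 = 41.34 rad/s.
m = k/ω_n² = 3020/41.34² = 3020/1709 = 1.767 kg.

1.77 kg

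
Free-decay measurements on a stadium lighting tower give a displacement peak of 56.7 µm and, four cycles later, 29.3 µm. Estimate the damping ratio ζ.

Logarithmic decrement δ = (1/n)·ln(x₀/x_n) = (1/4)·ln(56.7/29.3) = (1/4)·ln(1.935) = 0.1650.
ζ = δ/√(4π² + δ²) = 0.1650/√(39.48 + 0.0272) = 0.1650/6.285 = 0.02626.

0.0263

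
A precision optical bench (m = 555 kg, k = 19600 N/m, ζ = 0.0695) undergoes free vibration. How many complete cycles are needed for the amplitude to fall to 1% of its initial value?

Logarithmic decrement δ = 2πζ/√(1 − ζ²) = 2π × 0.06950/√(1 − 0.00483) = 0.4377.
x_n/x₀ = e^(−nδ) ≤ 0.01; take ln: n ≥ ln(1/0.01)/δ = 4.605/0.4377 = 10.52.
So 11 complete cycles are required.

11 cycles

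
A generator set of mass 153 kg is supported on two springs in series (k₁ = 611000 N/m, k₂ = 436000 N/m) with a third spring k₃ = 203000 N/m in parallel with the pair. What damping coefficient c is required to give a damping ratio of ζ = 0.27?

Series pair: k_s = k₁k₂/(k₁+k₂) = (611000)(436000)/(611000 + 436000) = 254400 N/m. In parallel with k₃: k_eq = 254400 + 203000 = 457400 N/m.
c_c = 2√(k_eq·m) = 2√(457400 × 153) = 16730 N·s/m.
c = ζ·c_c = 0.27 × 16730 = 4518 N·s/m.

4520 N·s/m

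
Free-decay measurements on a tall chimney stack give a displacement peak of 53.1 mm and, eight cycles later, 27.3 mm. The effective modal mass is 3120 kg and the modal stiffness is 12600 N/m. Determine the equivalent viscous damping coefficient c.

166 N·s/m

Logarithmic decrement δ = (1/n)·ln(x₀/x_n) = (1/8)·ln(53.1/27.3) = (1/8)·ln(1.945) = 0.08316.
ζ = δ/√(4π² + δ²) = 0.08316/√(39.48 + 0.00692) = 0.08316/6.284 = 0.01323.
c = ζ · 2√(km) = 0.01323 × 2√(12600 × 3120) = 0.01323 × 12540 = 166.0 N·s/m.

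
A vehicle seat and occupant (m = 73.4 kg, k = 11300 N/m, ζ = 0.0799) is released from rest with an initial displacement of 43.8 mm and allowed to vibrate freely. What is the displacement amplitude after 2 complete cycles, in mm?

16.0 mm

Logarithmic decrement δ = 2πζ/√(1 − ζ²) = 2π × 0.07990/√(1 − 0.00638) = 0.5036.
After n cycles, x_n/x₀ = e^(−nδ), so x_2 = 43.8 × e^(−2 × 0.5036) = 43.8 × 0.3652 = 16.00 mm.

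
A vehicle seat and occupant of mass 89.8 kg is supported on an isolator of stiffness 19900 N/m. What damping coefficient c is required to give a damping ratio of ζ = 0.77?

c_c = 2√(k·m) = 2√(19900 × 89.8) = 2674 N·s/m.
c = ζ·c_c = 0.77 × 2674 = 2059 N·s/m.

2060 N·s/m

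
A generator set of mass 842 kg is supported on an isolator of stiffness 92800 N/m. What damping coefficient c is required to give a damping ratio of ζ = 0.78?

13800 N·s/m

c_c = 2√(k·m) = 2√(92800 × 842) = 17680 N·s/m.
c = ζ·c_c = 0.78 × 17680 = 13790 N·s/m.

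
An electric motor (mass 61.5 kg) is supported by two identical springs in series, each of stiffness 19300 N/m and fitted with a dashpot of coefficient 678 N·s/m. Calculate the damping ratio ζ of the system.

Series springs: 1/k_eq = 2/19300, so k_eq = 19300/2 = 9650 N/m.
ω_n = √(k_eq/m) = √(9650/61.5) = 12.53 rad/s.
Critical damping c_c = 2√(k_eq·m) = 2√(9650 × 61.5) = 1541 N·s/m, so ζ = c/c_c = 678/1541 = 0.4400.

0.440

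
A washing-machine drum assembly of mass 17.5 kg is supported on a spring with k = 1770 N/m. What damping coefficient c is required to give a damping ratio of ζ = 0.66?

232 N·s/m

c_c = 2√(k·m) = 2√(1770 × 17.5) = 352.0 N·s/m.
c = ζ·c_c = 0.66 × 352.0 = 232.3 N·s/m.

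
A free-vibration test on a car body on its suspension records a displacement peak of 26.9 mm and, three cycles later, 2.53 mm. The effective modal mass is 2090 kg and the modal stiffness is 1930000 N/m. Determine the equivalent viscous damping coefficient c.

15800 N·s/m

Logarithmic decrement δ = (1/n)·ln(x₀/x_n) = (1/3)·ln(26.9/2.53) = (1/3)·ln(10.63) = 0.7880.
ζ = δ/√(4π² + δ²) = 0.7880/√(39.48 + 0.621) = 0.7880/6.332 = 0.1244.
c = ζ · 2√(km) = 0.1244 × 2√(1930000 × 2090) = 0.1244 × 127000 = 15810 N·s/m.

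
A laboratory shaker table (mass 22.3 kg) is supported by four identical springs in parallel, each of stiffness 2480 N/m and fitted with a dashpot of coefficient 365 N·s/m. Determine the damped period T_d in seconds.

0.323 s

Parallel springs add: k_eq = 4 × 2480 = 9920 N/m.
ω_n = √(k_eq/m) = √(9920/22.3) = 21.09 rad/s.
Critical damping c_c = 2√(k_eq·m) = 2√(9920 × 22.3) = 940.7 N·s/m, so ζ = c/c_c = 365/940.7 = 0.3880.
ω_d = ω_n√(1 − ζ²) = 21.09 × √(1 − 0.151) = 19.44 rad/s.
T_d = 2π/ω_d = 0.3232 s.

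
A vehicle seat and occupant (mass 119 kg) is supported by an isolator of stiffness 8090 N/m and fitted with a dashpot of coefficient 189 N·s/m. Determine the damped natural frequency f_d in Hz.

ω_n = √(k/m) = √(8090/119) = 8.245 rad/s.
Critical damping c_c = 2√(k·m) = 2√(8090 × 119) = 1962 N·s/m, so ζ = c/c_c = 189/1962 = 0.09631.
ω_d = ω_n√(1 − ζ²) = 8.245 × √(1 − 0.00928) = 8.207 rad/s.
f_d = ω_d/(2π) = 1.306 Hz.

1.31 Hz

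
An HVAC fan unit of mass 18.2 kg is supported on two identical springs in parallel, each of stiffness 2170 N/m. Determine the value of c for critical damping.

Parallel springs add: k_eq = 2 × 2170 = 4340 N/m.
c_c = 2√(k_eq·m) = 2√(4340 × 18.2) = 2 × 281.0 = 562.1 N·s/m.

562 N·s/m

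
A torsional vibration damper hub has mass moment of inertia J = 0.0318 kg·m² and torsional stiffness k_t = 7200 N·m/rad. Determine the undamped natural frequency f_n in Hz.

75.7 Hz

ω_n = √(k_t/J) = √(7200/0.0318) = √226400 = 475.8 rad/s.
f_n = ω_n/(2π) = 475.8/6.283 = 75.73 Hz.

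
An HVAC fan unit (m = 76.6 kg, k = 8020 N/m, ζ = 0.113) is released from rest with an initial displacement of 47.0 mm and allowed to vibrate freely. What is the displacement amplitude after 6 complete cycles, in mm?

Logarithmic decrement δ = 2πζ/√(1 − ζ²) = 2π × 0.1130/√(1 − 0.0128) = 0.7146.
After n cycles, x_n/x₀ = e^(−nδ), so x_6 = 47.0 × e^(−6 × 0.7146) = 47.0 × 0.01374 = 0.6458 mm.

0.646 mm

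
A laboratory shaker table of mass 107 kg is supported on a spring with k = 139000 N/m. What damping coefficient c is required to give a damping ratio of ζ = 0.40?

c_c = 2√(k·m) = 2√(139000 × 107) = 7713 N·s/m.
c = ζ·c_c = 0.40 × 7713 = 3085 N·s/m.

3090 N·s/m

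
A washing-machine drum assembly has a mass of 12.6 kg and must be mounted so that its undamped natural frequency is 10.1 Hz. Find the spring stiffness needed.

50700 N/m

ω_n = 2πf_n = 2π × 10.1 = 63.46 rad/s.
k = m·ω_n² = 12.6 × 63.46² = 12.6 × 4027 = 50740 N/m.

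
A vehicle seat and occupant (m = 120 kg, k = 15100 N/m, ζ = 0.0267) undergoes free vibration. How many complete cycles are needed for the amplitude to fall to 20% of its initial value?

10 cycles

Logarithmic decrement δ = 2πζ/√(1 − ζ²) = 2π × 0.02670/√(1 − 0.000713) = 0.1678.
x_n/x₀ = e^(−nδ) ≤ 0.2; take ln: n ≥ ln(1/0.2)/δ = 1.609/0.1678 = 9.590.
So 10 complete cycles are required.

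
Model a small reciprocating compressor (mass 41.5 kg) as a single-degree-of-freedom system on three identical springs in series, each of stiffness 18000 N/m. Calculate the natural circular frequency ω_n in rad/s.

Series springs: 1/k_eq = 3/18000, so k_eq = 18000/3 = 6000 N/m.
ω_n = √(k_eq/m) = √(6000/41.5) = √144.6 = 12.02 rad/s.

12.0 rad/s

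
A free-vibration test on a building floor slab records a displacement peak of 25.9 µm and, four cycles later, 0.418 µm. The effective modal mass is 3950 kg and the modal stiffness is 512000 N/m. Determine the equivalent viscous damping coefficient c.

Logarithmic decrement δ = (1/n)·ln(x₀/x_n) = (1/4)·ln(25.9/0.418) = (1/4)·ln(61.96) = 1.032.
ζ = δ/√(4π² + δ²) = 1.032/√(39.48 + 1.06) = 1.032/6.367 = 0.1620.
c = ζ · 2√(km) = 0.1620 × 2√(512000 × 3950) = 0.1620 × 89940 = 14570 N·s/m.

14600 N·s/m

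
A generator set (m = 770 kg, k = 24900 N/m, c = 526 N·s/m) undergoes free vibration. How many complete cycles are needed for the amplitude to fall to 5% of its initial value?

8 cycles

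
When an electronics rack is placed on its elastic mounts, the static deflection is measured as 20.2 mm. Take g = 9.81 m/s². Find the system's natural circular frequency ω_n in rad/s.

22.0 rad/s

ω_n = √(g/δ_st) = √(9.81/0.0202) = √485.6 = 22.04 rad/s.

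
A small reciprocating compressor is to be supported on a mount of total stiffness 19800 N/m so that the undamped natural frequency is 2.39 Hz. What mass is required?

87.8 kg

ω_n = 2πf_n = 2π × 2.39 = 15.02 rad/s.
m = k/ω_n² = 19800/15.02² = 19800/225.5 = 87.80 kg.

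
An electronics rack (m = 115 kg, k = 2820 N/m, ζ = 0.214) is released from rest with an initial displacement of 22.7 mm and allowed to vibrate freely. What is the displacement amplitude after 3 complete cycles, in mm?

0.365 mm

Logarithmic decrement δ = 2πζ/√(1 − ζ²) = 2π × 0.2140/√(1 − 0.0458) = 1.376.
After n cycles, x_n/x₀ = e^(−nδ), so x_3 = 22.7 × e^(−3 × 1.376) = 22.7 × 0.01609 = 0.3653 mm.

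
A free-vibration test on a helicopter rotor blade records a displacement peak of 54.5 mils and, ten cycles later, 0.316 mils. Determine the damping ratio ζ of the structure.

Logarithmic decrement δ = (1/n)·ln(x₀/x_n) = (1/10)·ln(54.5/0.316) = (1/10)·ln(172.5) = 0.5150.
ζ = δ/√(4π² + δ²) = 0.5150/√(39.48 + 0.265) = 0.5150/6.304 = 0.08169.

0.0817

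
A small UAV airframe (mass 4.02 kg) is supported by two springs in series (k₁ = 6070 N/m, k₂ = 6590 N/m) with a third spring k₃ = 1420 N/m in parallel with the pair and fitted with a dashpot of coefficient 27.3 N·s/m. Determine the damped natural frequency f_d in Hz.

Series pair: k_s = k₁k₂/(k₁+k₂) = (6070)(6590)/(6070 + 6590) = 3160 N/m. In parallel with k₃: k_eq = 3160 + 1420 = 4580 N/m.
ω_n = √(k_eq/m) = √(4580/4.02) = 33.75 rad/s.
Critical damping c_c = 2√(k_eq·m) = 2√(4580 × 4.02) = 271.4 N·s/m, so ζ = c/c_c = 27.3/271.4 = 0.1006.
ω_d = ω_n√(1 − ζ²) = 33.75 × √(1 − 0.0101) = 33.58 rad/s.
f_d = ω_d/(2π) = 5.345 Hz.

5.34 Hz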